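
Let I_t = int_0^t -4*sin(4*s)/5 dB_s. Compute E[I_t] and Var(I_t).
E[I_t] = 0; Var(I_t) = 8*t/25 - 2*sin(4*t)*cos(4*t)/25

The Itô integral of a deterministic integrand f(s) has mean 0 because each increment f(s) * (B_{s+ds} - B_s) has mean 0. By the Itô isometry:
  Var( int_0^t f(s) dB_s ) = E[ (int_0^t f(s) dB_s)^2 ] = int_0^t f(s)^2 ds.
Here f(s) = -4*sin(4*s)/5, so f(s)^2 = 16*sin(4*s)^2/25. Integrate:
  int_0^t (16*sin(4*s)^2/25) ds = 8*t/25 - 2*sin(4*t)*cos(4*t)/25.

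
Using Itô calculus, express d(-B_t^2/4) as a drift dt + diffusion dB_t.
d(-B_t^2/4) = (-1/4) dt + (-B_t/2) dB_t

Itô's formula for f(B_t) gives d f(B_t) = f'(B_t) dB_t + (1/2) f''(B_t) dt. Compute derivatives of f(x) = -x^2/4:
  f'(x)  = -x/2
  f''(x) = -1/2
Substitute x = B_t and multiply the f'' term by 1/2:
  drift     = (1/2) * (-1/2) evaluated at B_t = -1/4
  diffusion = (-x/2) evaluated at B_t = -B_t/2
Therefore d(-B_t^2/4) = (-1/4) dt + (-B_t/2) dB_t.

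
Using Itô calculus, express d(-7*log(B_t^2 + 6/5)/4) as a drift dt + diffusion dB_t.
d(-7*log(B_t^2 + 6/5)/4) = (35*(5*B_t^2 - 6)/(4*(5*B_t^2 + 6)^2)) dt + (-35*B_t/(10*B_t^2 + 12)) dB_t

Itô's formula for f(B_t) gives d f(B_t) = f'(B_t) dB_t + (1/2) f''(B_t) dt. Compute derivatives of f(x) = -7*log(x^2 + 6/5)/4:
  f'(x)  = -35*x/(10*x^2 + 12)
  f''(x) = 35*(5*x^2 - 6)/(2*(5*x^2 + 6)^2)
Substitute x = B_t and multiply the f'' term by 1/2:
  drift     = (1/2) * (35*(5*x^2 - 6)/(2*(5*x^2 + 6)^2)) evaluated at B_t = 35*(5*B_t^2 - 6)/(4*(5*B_t^2 + 6)^2)
  diffusion = (-35*x/(10*x^2 + 12)) evaluated at B_t = -35*B_t/(10*B_t^2 + 12)
Therefore d(-7*log(B_t^2 + 6/5)/4) = (35*(5*B_t^2 - 6)/(4*(5*B_t^2 + 6)^2)) dt + (-35*B_t/(10*B_t^2 + 12)) dB_t.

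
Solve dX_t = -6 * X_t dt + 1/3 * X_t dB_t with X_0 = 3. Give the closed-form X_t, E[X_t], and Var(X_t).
X_t = 3 * exp((-109/18) t + (1/3) B_t); E[X_t] = 3*exp(-6*t); Var(X_t) = (9*exp(t/9) - 9)*exp(-12*t)

For GBM dX = mu X dt + sigma X dB with X_0 = x_0, apply Itô to Y = log X: dY = (mu - sigma^2/2) dt + sigma dB, so Y_t = log(x_0) + (mu - sigma^2/2) t + sigma B_t and hence X_t = x_0 * exp((mu - sigma^2/2) t + sigma B_t).
With mu = -6, sigma = 1/3, x_0 = 3, this gives:
  X_t = 3 * exp((-109/18) * t + (1/3) * B_t).
Since sigma*B_t ~ Normal(0, sigma^2 t), E[exp(sigma*B_t)] = exp(sigma^2 t / 2); so E[X_t] = x_0 * exp((mu - sigma^2/2) t) * exp(sigma^2 t / 2) = x_0 * exp(mu t) = 3*exp(-6*t).
Var(X_t) = E[X_t^2] - (E[X_t])^2 = x_0^2 * exp(2 mu t) * (exp(sigma^2 t) - 1) = (9*exp(t/9) - 9)*exp(-12*t).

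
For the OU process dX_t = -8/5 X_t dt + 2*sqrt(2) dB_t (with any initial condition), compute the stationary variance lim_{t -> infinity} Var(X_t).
lim Var(X_t) = 5/2

The OU SDE dX = -theta X dt + sigma dB admits the integrating factor exp(theta t): d(exp(theta t) X_t) = sigma exp(theta t) dB_t. Integrating from 0 to t gives X_t = x_0 * exp(-theta t) + sigma * int_0^t exp(-theta (t-s)) dB_s for any initial x_0. The Itô integral has variance (by the Itô isometry) sigma^2 * int_0^t exp(-2 theta (t - s)) ds = sigma^2 * (1 - exp(-2 theta t)) / (2 theta), independent of x_0.
With theta = 8/5, sigma = 2*sqrt(2):
  Var(X_t) = (2*sqrt(2))^2 * (1 - exp(-2*8/5 t)) / (2 * 8/5) = 5/2 - 5*exp(-16*t/5)/2.
As t -> infinity, exp(-2*8/5 t) -> 0, so the stationary variance is sigma^2 / (2 theta) = 5/2.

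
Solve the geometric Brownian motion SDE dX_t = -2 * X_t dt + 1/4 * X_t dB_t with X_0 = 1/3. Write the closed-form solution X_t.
X_t = 1/3 * exp((-65/32) * t + (1/4) * B_t)

For GBM dX = mu X dt + sigma X dB with X_0 = x_0, apply Itô to Y = log X: dY = (mu - sigma^2/2) dt + sigma dB, so Y_t = log(x_0) + (mu - sigma^2/2) t + sigma B_t and hence X_t = x_0 * exp((mu - sigma^2/2) t + sigma B_t).
With mu = -2, sigma = 1/4, x_0 = 1/3, this gives:
  X_t = 1/3 * exp((-65/32) * t + (1/4) * B_t).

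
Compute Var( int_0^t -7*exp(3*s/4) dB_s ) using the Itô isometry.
Var = 98*exp(3*t/2)/3 - 98/3

The Itô integral of a deterministic integrand f(s) has mean 0 because each increment f(s) * (B_{s+ds} - B_s) has mean 0. By the Itô isometry:
  Var( int_0^t f(s) dB_s ) = E[ (int_0^t f(s) dB_s)^2 ] = int_0^t f(s)^2 ds.
Here f(s) = -7*exp(3*s/4), so f(s)^2 = 49*exp(3*s/2). Integrate:
  int_0^t (49*exp(3*s/2)) ds = 98*exp(3*t/2)/3 - 98/3.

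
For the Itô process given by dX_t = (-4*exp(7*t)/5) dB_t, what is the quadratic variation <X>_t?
<X>_t = 8*exp(14*t)/175 - 8/175

For an Itô process dX_t = a(t) dt + b(t) dB_t, the quadratic variation is <X>_t = int_0^t b(s)^2 ds (the drift term does not contribute). Here b(s) = -4*exp(7*s)/5, so
  b(s)^2 = 16*exp(14*s)/25.
Integrating from 0 to t:
  <X>_t = int_0^t (16*exp(14*s)/25) ds = 8*exp(14*t)/175 - 8/175.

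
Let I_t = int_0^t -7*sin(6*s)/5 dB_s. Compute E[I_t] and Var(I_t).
E[I_t] = 0; Var(I_t) = 49*t/50 - 49*sin(12*t)/600

The Itô integral of a deterministic integrand f(s) has mean 0 because each increment f(s) * (B_{s+ds} - B_s) has mean 0. By the Itô isometry:
  Var( int_0^t f(s) dB_s ) = E[ (int_0^t f(s) dB_s)^2 ] = int_0^t f(s)^2 ds.
Here f(s) = -7*sin(6*s)/5, so f(s)^2 = 49*sin(6*s)^2/25. Integrate:
  int_0^t (49*sin(6*s)^2/25) ds = 49*t/50 - 49*sin(12*t)/600.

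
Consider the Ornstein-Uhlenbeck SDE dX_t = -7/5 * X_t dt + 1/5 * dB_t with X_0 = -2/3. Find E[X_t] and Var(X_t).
E[X_t] = -2*exp(-7*t/5)/3; Var(X_t) = 1/70 - exp(-14*t/5)/70

The OU SDE dX = -theta X dt + sigma dB admits the integrating factor exp(theta t): d(exp(theta t) X_t) = sigma exp(theta t) dB_t. Integrating from 0 to t:
  X_t = x_0 * exp(-theta t) + sigma * int_0^t exp(-theta (t-s)) dB_s.
The Itô integral has mean 0 and (by the Itô isometry) variance sigma^2 * int_0^t exp(-2 theta (t - s)) ds = sigma^2 * (1 - exp(-2 theta t)) / (2 theta).
With theta = 7/5, sigma = 1/5, x_0 = -2/3:
  E[X_t] = -2/3 * exp(-7/5 t) = -2*exp(-7*t/5)/3
  Var(X_t) = (1/5)^2 * (1 - exp(-2*7/5 t)) / (2 * 7/5) = 1/70 - exp(-14*t/5)/70.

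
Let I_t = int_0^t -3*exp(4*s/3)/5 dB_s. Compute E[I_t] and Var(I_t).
E[I_t] = 0; Var(I_t) = 27*exp(8*t/3)/200 - 27/200

The Itô integral of a deterministic integrand f(s) has mean 0 because each increment f(s) * (B_{s+ds} - B_s) has mean 0. By the Itô isometry:
  Var( int_0^t f(s) dB_s ) = E[ (int_0^t f(s) dB_s)^2 ] = int_0^t f(s)^2 ds.
Here f(s) = -3*exp(4*s/3)/5, so f(s)^2 = 9*exp(8*s/3)/25. Integrate:
  int_0^t (9*exp(8*s/3)/25) ds = 27*exp(8*t/3)/200 - 27/200.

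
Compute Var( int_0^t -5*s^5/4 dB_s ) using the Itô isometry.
Var = 25*t^11/176

The Itô integral of a deterministic integrand f(s) has mean 0 because each increment f(s) * (B_{s+ds} - B_s) has mean 0. By the Itô isometry:
  Var( int_0^t f(s) dB_s ) = E[ (int_0^t f(s) dB_s)^2 ] = int_0^t f(s)^2 ds.
Here f(s) = -5*s^5/4, so f(s)^2 = 25*s^10/16. Integrate:
  int_0^t (25*s^10/16) ds = 25*t^11/176.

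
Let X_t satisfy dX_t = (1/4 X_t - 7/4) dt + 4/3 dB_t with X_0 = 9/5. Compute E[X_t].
E[X_t] = 7 - 26*exp(t/4)/5

Taking expectations and using E[dB_t] = 0, the mean m(t) = E[X_t] satisfies the ODE m'(t) = a m(t) + b with m(0) = x_0. With a = 1/4, b = -7/4, x_0 = 9/5, the solution is
  m(t) = x_0 * exp(a t) + (b/a) * (exp(a t) - 1)
       = (9/5) * exp((1/4) t) + ((-7/4)/(1/4)) * (exp((1/4) t) - 1)
       = 7 - 26*exp(t/4)/5.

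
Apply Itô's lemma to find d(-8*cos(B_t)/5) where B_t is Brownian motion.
d(-8*cos(B_t)/5) = (4*cos(B_t)/5) dt + (8*sin(B_t)/5) dB_t

Itô's formula for f(B_t) gives d f(B_t) = f'(B_t) dB_t + (1/2) f''(B_t) dt. Compute derivatives of f(x) = -8*cos(x)/5:
  f'(x)  = 8*sin(x)/5
  f''(x) = 8*cos(x)/5
Substitute x = B_t and multiply the f'' term by 1/2:
  drift     = (1/2) * (8*cos(x)/5) evaluated at B_t = 4*cos(B_t)/5
  diffusion = (8*sin(x)/5) evaluated at B_t = 8*sin(B_t)/5
Therefore d(-8*cos(B_t)/5) = (4*cos(B_t)/5) dt + (8*sin(B_t)/5) dB_t.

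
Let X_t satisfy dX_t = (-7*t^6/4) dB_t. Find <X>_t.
<X>_t = 49*t^13/208

For an Itô process dX_t = a(t) dt + b(t) dB_t, the quadratic variation is <X>_t = int_0^t b(s)^2 ds (the drift term does not contribute). Here b(s) = -7*s^6/4, so
  b(s)^2 = 49*s^12/16.
Integrating from 0 to t:
  <X>_t = int_0^t (49*s^12/16) ds = 49*t^13/208.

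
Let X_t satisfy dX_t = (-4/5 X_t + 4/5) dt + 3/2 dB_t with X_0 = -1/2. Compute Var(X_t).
Var(X_t) = 45/32 - 45*exp(-8*t/5)/32

The variance V(t) = Var(X_t) satisfies V'(t) = 2 a V(t) + c^2 with V(0) = 0 (drift coefficient is linear in X, diffusion is constant). With a = -4/5, c = 3/2, the solution is
  V(t) = (c^2 / (2 a)) * (exp(2 a t) - 1)
       = ((3/2)^2 / (2*(-4/5))) * (exp((-8/5) t) - 1)
       = 45/32 - 45*exp(-8*t/5)/32.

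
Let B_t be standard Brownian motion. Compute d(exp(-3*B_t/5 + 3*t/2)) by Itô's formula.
d(exp(-3*B_t/5 + 3*t/2)) = (42*exp(-3*B_t/5 + 3*t/2)/25) dt + (-3*exp(-3*B_t/5 + 3*t/2)/5) dB_t

Itô's formula for f(t, x): d f(t, B_t) = (f_t + (1/2) f_xx) dt + f_x dB_t. Compute partials of f(t, x) = exp(3*t/2 - 3*x/5):
  f_t(t,x)  = 3*exp(3*t/2 - 3*x/5)/2
  f_x(t,x)  = -3*exp(3*t/2 - 3*x/5)/5
  f_xx(t,x) = 9*exp(3*t/2 - 3*x/5)/25
Assemble drift = f_t + (1/2) f_xx = 42*exp(3*t/2 - 3*x/5)/25 and diffusion = f_x = -3*exp(3*t/2 - 3*x/5)/5. Substituting x = B_t:
  d(exp(-3*B_t/5 + 3*t/2)) = (42*exp(-3*B_t/5 + 3*t/2)/25) dt + (-3*exp(-3*B_t/5 + 3*t/2)/5) dB_t.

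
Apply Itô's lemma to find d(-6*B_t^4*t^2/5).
d(-6*B_t^4*t^2/5) = (12*B_t^2*t*(-B_t^2 - 3*t)/5) dt + (-24*B_t^3*t^2/5) dB_t

Itô's formula for f(t, x): d f(t, B_t) = (f_t + (1/2) f_xx) dt + f_x dB_t. Compute partials of f(t, x) = -6*t^2*x^4/5:
  f_t(t,x)  = -12*t*x^4/5
  f_x(t,x)  = -24*t^2*x^3/5
  f_xx(t,x) = -72*t^2*x^2/5
Assemble drift = f_t + (1/2) f_xx = 12*t*x^2*(-3*t - x^2)/5 and diffusion = f_x = -24*t^2*x^3/5. Substituting x = B_t:
  d(-6*B_t^4*t^2/5) = (12*B_t^2*t*(-B_t^2 - 3*t)/5) dt + (-24*B_t^3*t^2/5) dB_t.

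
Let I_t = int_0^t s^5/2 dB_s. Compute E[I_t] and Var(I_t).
E[I_t] = 0; Var(I_t) = t^11/44

The Itô integral of a deterministic integrand f(s) has mean 0 because each increment f(s) * (B_{s+ds} - B_s) has mean 0. By the Itô isometry:
  Var( int_0^t f(s) dB_s ) = E[ (int_0^t f(s) dB_s)^2 ] = int_0^t f(s)^2 ds.
Here f(s) = s^5/2, so f(s)^2 = s^10/4. Integrate:
  int_0^t (s^10/4) ds = t^11/44.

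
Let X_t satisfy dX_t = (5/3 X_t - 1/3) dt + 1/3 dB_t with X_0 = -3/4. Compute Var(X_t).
Var(X_t) = exp(10*t/3)/30 - 1/30

The variance V(t) = Var(X_t) satisfies V'(t) = 2 a V(t) + c^2 with V(0) = 0 (drift coefficient is linear in X, diffusion is constant). With a = 5/3, c = 1/3, the solution is
  V(t) = (c^2 / (2 a)) * (exp(2 a t) - 1)
       = ((1/3)^2 / (2*(5/3))) * (exp((10/3) t) - 1)
       = exp(10*t/3)/30 - 1/30.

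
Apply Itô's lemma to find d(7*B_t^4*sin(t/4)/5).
d(7*B_t^4*sin(t/4)/5) = (7*B_t^2*(B_t^2*cos(t/4) + 24*sin(t/4))/20) dt + (28*B_t^3*sin(t/4)/5) dB_t

Itô's formula for f(t, x): d f(t, B_t) = (f_t + (1/2) f_xx) dt + f_x dB_t. Compute partials of f(t, x) = 7*x^4*sin(t/4)/5:
  f_t(t,x)  = 7*x^4*cos(t/4)/20
  f_x(t,x)  = 28*x^3*sin(t/4)/5
  f_xx(t,x) = 84*x^2*sin(t/4)/5
Assemble drift = f_t + (1/2) f_xx = 7*x^2*(x^2*cos(t/4) + 24*sin(t/4))/20 and diffusion = f_x = 28*x^3*sin(t/4)/5. Substituting x = B_t:
  d(7*B_t^4*sin(t/4)/5) = (7*B_t^2*(B_t^2*cos(t/4) + 24*sin(t/4))/20) dt + (28*B_t^3*sin(t/4)/5) dB_t.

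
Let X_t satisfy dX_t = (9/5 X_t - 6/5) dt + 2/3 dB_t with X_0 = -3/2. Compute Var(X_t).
Var(X_t) = 10*exp(18*t/5)/81 - 10/81

The variance V(t) = Var(X_t) satisfies V'(t) = 2 a V(t) + c^2 with V(0) = 0 (drift coefficient is linear in X, diffusion is constant). With a = 9/5, c = 2/3, the solution is
  V(t) = (c^2 / (2 a)) * (exp(2 a t) - 1)
       = ((2/3)^2 / (2*(9/5))) * (exp((18/5) t) - 1)
       = 10*exp(18*t/5)/81 - 10/81.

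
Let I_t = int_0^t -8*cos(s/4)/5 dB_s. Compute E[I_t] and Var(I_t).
E[I_t] = 0; Var(I_t) = 32*t/25 + 64*sin(t/2)/25

The Itô integral of a deterministic integrand f(s) has mean 0 because each increment f(s) * (B_{s+ds} - B_s) has mean 0. By the Itô isometry:
  Var( int_0^t f(s) dB_s ) = E[ (int_0^t f(s) dB_s)^2 ] = int_0^t f(s)^2 ds.
Here f(s) = -8*cos(s/4)/5, so f(s)^2 = 64*cos(s/4)^2/25. Integrate:
  int_0^t (64*cos(s/4)^2/25) ds = 32*t/25 + 64*sin(t/2)/25.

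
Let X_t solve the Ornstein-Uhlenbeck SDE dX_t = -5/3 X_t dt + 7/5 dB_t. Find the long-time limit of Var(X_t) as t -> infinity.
lim Var(X_t) = 147/250

The OU SDE dX = -theta X dt + sigma dB admits the integrating factor exp(theta t): d(exp(theta t) X_t) = sigma exp(theta t) dB_t. Integrating from 0 to t gives X_t = x_0 * exp(-theta t) + sigma * int_0^t exp(-theta (t-s)) dB_s for any initial x_0. The Itô integral has variance (by the Itô isometry) sigma^2 * int_0^t exp(-2 theta (t - s)) ds = sigma^2 * (1 - exp(-2 theta t)) / (2 theta), independent of x_0.
With theta = 5/3, sigma = 7/5:
  Var(X_t) = (7/5)^2 * (1 - exp(-2*5/3 t)) / (2 * 5/3) = 147/250 - 147*exp(-10*t/3)/250.
As t -> infinity, exp(-2*5/3 t) -> 0, so the stationary variance is sigma^2 / (2 theta) = 147/250.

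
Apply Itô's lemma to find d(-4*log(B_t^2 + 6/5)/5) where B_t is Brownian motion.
d(-4*log(B_t^2 + 6/5)/5) = (4*(5*B_t^2 - 6)/(5*B_t^2 + 6)^2) dt + (-8*B_t/(5*B_t^2 + 6)) dB_t

Itô's formula for f(B_t) gives d f(B_t) = f'(B_t) dB_t + (1/2) f''(B_t) dt. Compute derivatives of f(x) = -4*log(x^2 + 6/5)/5:
  f'(x)  = -8*x/(5*x^2 + 6)
  f''(x) = 8*(5*x^2 - 6)/(5*x^2 + 6)^2
Substitute x = B_t and multiply the f'' term by 1/2:
  drift     = (1/2) * (8*(5*x^2 - 6)/(5*x^2 + 6)^2) evaluated at B_t = 4*(5*B_t^2 - 6)/(5*B_t^2 + 6)^2
  diffusion = (-8*x/(5*x^2 + 6)) evaluated at B_t = -8*B_t/(5*B_t^2 + 6)
Therefore d(-4*log(B_t^2 + 6/5)/5) = (4*(5*B_t^2 - 6)/(5*B_t^2 + 6)^2) dt + (-8*B_t/(5*B_t^2 + 6)) dB_t.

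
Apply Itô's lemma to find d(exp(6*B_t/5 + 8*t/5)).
d(exp(6*B_t/5 + 8*t/5)) = (58*exp(6*B_t/5 + 8*t/5)/25) dt + (6*exp(6*B_t/5 + 8*t/5)/5) dB_t

Itô's formula for f(t, x): d f(t, B_t) = (f_t + (1/2) f_xx) dt + f_x dB_t. Compute partials of f(t, x) = exp(8*t/5 + 6*x/5):
  f_t(t,x)  = 8*exp(8*t/5 + 6*x/5)/5
  f_x(t,x)  = 6*exp(8*t/5 + 6*x/5)/5
  f_xx(t,x) = 36*exp(8*t/5 + 6*x/5)/25
Assemble drift = f_t + (1/2) f_xx = 58*exp(8*t/5 + 6*x/5)/25 and diffusion = f_x = 6*exp(8*t/5 + 6*x/5)/5. Substituting x = B_t:
  d(exp(6*B_t/5 + 8*t/5)) = (58*exp(6*B_t/5 + 8*t/5)/25) dt + (6*exp(6*B_t/5 + 8*t/5)/5) dB_t.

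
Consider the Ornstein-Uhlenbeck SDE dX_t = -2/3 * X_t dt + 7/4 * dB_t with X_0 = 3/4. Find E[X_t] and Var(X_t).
E[X_t] = 3*exp(-2*t/3)/4; Var(X_t) = 147/64 - 147*exp(-4*t/3)/64

The OU SDE dX = -theta X dt + sigma dB admits the integrating factor exp(theta t): d(exp(theta t) X_t) = sigma exp(theta t) dB_t. Integrating from 0 to t:
  X_t = x_0 * exp(-theta t) + sigma * int_0^t exp(-theta (t-s)) dB_s.
The Itô integral has mean 0 and (by the Itô isometry) variance sigma^2 * int_0^t exp(-2 theta (t - s)) ds = sigma^2 * (1 - exp(-2 theta t)) / (2 theta).
With theta = 2/3, sigma = 7/4, x_0 = 3/4:
  E[X_t] = 3/4 * exp(-2/3 t) = 3*exp(-2*t/3)/4
  Var(X_t) = (7/4)^2 * (1 - exp(-2*2/3 t)) / (2 * 2/3) = 147/64 - 147*exp(-4*t/3)/64.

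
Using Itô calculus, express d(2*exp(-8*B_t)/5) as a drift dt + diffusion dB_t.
d(2*exp(-8*B_t)/5) = (64*exp(-8*B_t)/5) dt + (-16*exp(-8*B_t)/5) dB_t

Itô's formula for f(B_t) gives d f(B_t) = f'(B_t) dB_t + (1/2) f''(B_t) dt. Compute derivatives of f(x) = 2*exp(-8*x)/5:
  f'(x)  = -16*exp(-8*x)/5
  f''(x) = 128*exp(-8*x)/5
Substitute x = B_t and multiply the f'' term by 1/2:
  drift     = (1/2) * (128*exp(-8*x)/5) evaluated at B_t = 64*exp(-8*B_t)/5
  diffusion = (-16*exp(-8*x)/5) evaluated at B_t = -16*exp(-8*B_t)/5
Therefore d(2*exp(-8*B_t)/5) = (64*exp(-8*B_t)/5) dt + (-16*exp(-8*B_t)/5) dB_t.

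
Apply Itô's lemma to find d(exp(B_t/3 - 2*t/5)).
d(exp(B_t/3 - 2*t/5)) = (-31*exp(B_t/3 - 2*t/5)/90) dt + (exp(B_t/3 - 2*t/5)/3) dB_t

Itô's formula for f(t, x): d f(t, B_t) = (f_t + (1/2) f_xx) dt + f_x dB_t. Compute partials of f(t, x) = exp(-2*t/5 + x/3):
  f_t(t,x)  = -2*exp(-2*t/5 + x/3)/5
  f_x(t,x)  = exp(-2*t/5 + x/3)/3
  f_xx(t,x) = exp(-2*t/5 + x/3)/9
Assemble drift = f_t + (1/2) f_xx = -31*exp(-2*t/5 + x/3)/90 and diffusion = f_x = exp(-2*t/5 + x/3)/3. Substituting x = B_t:
  d(exp(B_t/3 - 2*t/5)) = (-31*exp(B_t/3 - 2*t/5)/90) dt + (exp(B_t/3 - 2*t/5)/3) dB_t.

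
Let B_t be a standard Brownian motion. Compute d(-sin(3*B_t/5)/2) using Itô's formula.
d(-sin(3*B_t/5)/2) = (9*sin(3*B_t/5)/100) dt + (-3*cos(3*B_t/5)/10) dB_t

Itô's formula for f(B_t) gives d f(B_t) = f'(B_t) dB_t + (1/2) f''(B_t) dt. Compute derivatives of f(x) = -sin(3*x/5)/2:
  f'(x)  = -3*cos(3*x/5)/10
  f''(x) = 9*sin(3*x/5)/50
Substitute x = B_t and multiply the f'' term by 1/2:
  drift     = (1/2) * (9*sin(3*x/5)/50) evaluated at B_t = 9*sin(3*B_t/5)/100
  diffusion = (-3*cos(3*x/5)/10) evaluated at B_t = -3*cos(3*B_t/5)/10
Therefore d(-sin(3*B_t/5)/2) = (9*sin(3*B_t/5)/100) dt + (-3*cos(3*B_t/5)/10) dB_t.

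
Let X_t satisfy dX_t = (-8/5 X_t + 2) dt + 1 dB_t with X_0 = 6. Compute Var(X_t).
Var(X_t) = 5/16 - 5*exp(-16*t/5)/16

The variance V(t) = Var(X_t) satisfies V'(t) = 2 a V(t) + c^2 with V(0) = 0 (drift coefficient is linear in X, diffusion is constant). With a = -8/5, c = 1, the solution is
  V(t) = (c^2 / (2 a)) * (exp(2 a t) - 1)
       = (1^2 / (2*(-8/5))) * (exp((-16/5) t) - 1)
       = 5/16 - 5*exp(-16*t/5)/16.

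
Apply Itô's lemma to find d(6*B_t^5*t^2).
d(6*B_t^5*t^2) = (12*B_t^3*t*(B_t^2 + 5*t)) dt + (30*B_t^4*t^2) dB_t

Itô's formula for f(t, x): d f(t, B_t) = (f_t + (1/2) f_xx) dt + f_x dB_t. Compute partials of f(t, x) = 6*t^2*x^5:
  f_t(t,x)  = 12*t*x^5
  f_x(t,x)  = 30*t^2*x^4
  f_xx(t,x) = 120*t^2*x^3
Assemble drift = f_t + (1/2) f_xx = 12*t*x^3*(5*t + x^2) and diffusion = f_x = 30*t^2*x^4. Substituting x = B_t:
  d(6*B_t^5*t^2) = (12*B_t^3*t*(B_t^2 + 5*t)) dt + (30*B_t^4*t^2) dB_t.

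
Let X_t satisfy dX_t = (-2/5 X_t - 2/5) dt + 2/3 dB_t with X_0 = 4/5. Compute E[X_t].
E[X_t] = -1 + 9*exp(-2*t/5)/5

Taking expectations and using E[dB_t] = 0, the mean m(t) = E[X_t] satisfies the ODE m'(t) = a m(t) + b with m(0) = x_0. With a = -2/5, b = -2/5, x_0 = 4/5, the solution is
  m(t) = x_0 * exp(a t) + (b/a) * (exp(a t) - 1)
       = (4/5) * exp((-2/5) t) + ((-2/5)/(-2/5)) * (exp((-2/5) t) - 1)
       = -1 + 9*exp(-2*t/5)/5.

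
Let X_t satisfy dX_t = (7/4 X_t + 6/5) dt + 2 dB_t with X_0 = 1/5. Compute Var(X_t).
Var(X_t) = 8*exp(7*t/2)/7 - 8/7

The variance V(t) = Var(X_t) satisfies V'(t) = 2 a V(t) + c^2 with V(0) = 0 (drift coefficient is linear in X, diffusion is constant). With a = 7/4, c = 2, the solution is
  V(t) = (c^2 / (2 a)) * (exp(2 a t) - 1)
       = (2^2 / (2*(7/4))) * (exp((7/2) t) - 1)
       = 8*exp(7*t/2)/7 - 8/7.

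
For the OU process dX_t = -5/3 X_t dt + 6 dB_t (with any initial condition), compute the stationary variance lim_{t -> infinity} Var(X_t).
lim Var(X_t) = 54/5

The OU SDE dX = -theta X dt + sigma dB admits the integrating factor exp(theta t): d(exp(theta t) X_t) = sigma exp(theta t) dB_t. Integrating from 0 to t gives X_t = x_0 * exp(-theta t) + sigma * int_0^t exp(-theta (t-s)) dB_s for any initial x_0. The Itô integral has variance (by the Itô isometry) sigma^2 * int_0^t exp(-2 theta (t - s)) ds = sigma^2 * (1 - exp(-2 theta t)) / (2 theta), independent of x_0.
With theta = 5/3, sigma = 6:
  Var(X_t) = (6)^2 * (1 - exp(-2*5/3 t)) / (2 * 5/3) = 54/5 - 54*exp(-10*t/3)/5.
As t -> infinity, exp(-2*5/3 t) -> 0, so the stationary variance is sigma^2 / (2 theta) = 54/5.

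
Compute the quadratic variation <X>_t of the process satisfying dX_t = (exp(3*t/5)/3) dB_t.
<X>_t = 5*exp(6*t/5)/54 - 5/54

For an Itô process dX_t = a(t) dt + b(t) dB_t, the quadratic variation is <X>_t = int_0^t b(s)^2 ds (the drift term does not contribute). Here b(s) = exp(3*s/5)/3, so
  b(s)^2 = exp(6*s/5)/9.
Integrating from 0 to t:
  <X>_t = int_0^t (exp(6*s/5)/9) ds = 5*exp(6*t/5)/54 - 5/54.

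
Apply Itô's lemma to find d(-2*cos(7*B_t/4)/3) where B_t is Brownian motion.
d(-2*cos(7*B_t/4)/3) = (49*cos(7*B_t/4)/48) dt + (7*sin(7*B_t/4)/6) dB_t

Itô's formula for f(B_t) gives d f(B_t) = f'(B_t) dB_t + (1/2) f''(B_t) dt. Compute derivatives of f(x) = -2*cos(7*x/4)/3:
  f'(x)  = 7*sin(7*x/4)/6
  f''(x) = 49*cos(7*x/4)/24
Substitute x = B_t and multiply the f'' term by 1/2:
  drift     = (1/2) * (49*cos(7*x/4)/24) evaluated at B_t = 49*cos(7*B_t/4)/48
  diffusion = (7*sin(7*x/4)/6) evaluated at B_t = 7*sin(7*B_t/4)/6
Therefore d(-2*cos(7*B_t/4)/3) = (49*cos(7*B_t/4)/48) dt + (7*sin(7*B_t/4)/6) dB_t.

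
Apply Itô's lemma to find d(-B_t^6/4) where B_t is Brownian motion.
d(-B_t^6/4) = (-15*B_t^4/4) dt + (-3*B_t^5/2) dB_t

Itô's formula for f(B_t) gives d f(B_t) = f'(B_t) dB_t + (1/2) f''(B_t) dt. Compute derivatives of f(x) = -x^6/4:
  f'(x)  = -3*x^5/2
  f''(x) = -15*x^4/2
Substitute x = B_t and multiply the f'' term by 1/2:
  drift     = (1/2) * (-15*x^4/2) evaluated at B_t = -15*B_t^4/4
  diffusion = (-3*x^5/2) evaluated at B_t = -3*B_t^5/2
Therefore d(-B_t^6/4) = (-15*B_t^4/4) dt + (-3*B_t^5/2) dB_t.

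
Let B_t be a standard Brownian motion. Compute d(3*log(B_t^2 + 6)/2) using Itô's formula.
d(3*log(B_t^2 + 6)/2) = (3*(6 - B_t^2)/(2*(B_t^2 + 6)^2)) dt + (3*B_t/(B_t^2 + 6)) dB_t

Itô's formula for f(B_t) gives d f(B_t) = f'(B_t) dB_t + (1/2) f''(B_t) dt. Compute derivatives of f(x) = 3*log(x^2 + 6)/2:
  f'(x)  = 3*x/(x^2 + 6)
  f''(x) = 3*(6 - x^2)/(x^2 + 6)^2
Substitute x = B_t and multiply the f'' term by 1/2:
  drift     = (1/2) * (3*(6 - x^2)/(x^2 + 6)^2) evaluated at B_t = 3*(6 - B_t^2)/(2*(B_t^2 + 6)^2)
  diffusion = (3*x/(x^2 + 6)) evaluated at B_t = 3*B_t/(B_t^2 + 6)
Therefore d(3*log(B_t^2 + 6)/2) = (3*(6 - B_t^2)/(2*(B_t^2 + 6)^2)) dt + (3*B_t/(B_t^2 + 6)) dB_t.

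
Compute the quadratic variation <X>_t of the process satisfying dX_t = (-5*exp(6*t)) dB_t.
<X>_t = 25*exp(12*t)/12 - 25/12

For an Itô process dX_t = a(t) dt + b(t) dB_t, the quadratic variation is <X>_t = int_0^t b(s)^2 ds (the drift term does not contribute). Here b(s) = -5*exp(6*s), so
  b(s)^2 = 25*exp(12*s).
Integrating from 0 to t:
  <X>_t = int_0^t (25*exp(12*s)) ds = 25*exp(12*t)/12 - 25/12.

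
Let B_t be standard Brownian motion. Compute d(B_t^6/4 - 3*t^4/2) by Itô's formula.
d(B_t^6/4 - 3*t^4/2) = (15*B_t^4/4 - 6*t^3) dt + (3*B_t^5/2) dB_t

Itô's formula for f(t, x): d f(t, B_t) = (f_t + (1/2) f_xx) dt + f_x dB_t. Compute partials of f(t, x) = -3*t^4/2 + x^6/4:
  f_t(t,x)  = -6*t^3
  f_x(t,x)  = 3*x^5/2
  f_xx(t,x) = 15*x^4/2
Assemble drift = f_t + (1/2) f_xx = -6*t^3 + 15*x^4/4 and diffusion = f_x = 3*x^5/2. Substituting x = B_t:
  d(B_t^6/4 - 3*t^4/2) = (15*B_t^4/4 - 6*t^3) dt + (3*B_t^5/2) dB_t.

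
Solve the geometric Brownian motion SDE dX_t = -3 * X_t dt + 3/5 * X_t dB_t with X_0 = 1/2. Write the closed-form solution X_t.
X_t = 1/2 * exp((-159/50) * t + (3/5) * B_t)

For GBM dX = mu X dt + sigma X dB with X_0 = x_0, apply Itô to Y = log X: dY = (mu - sigma^2/2) dt + sigma dB, so Y_t = log(x_0) + (mu - sigma^2/2) t + sigma B_t and hence X_t = x_0 * exp((mu - sigma^2/2) t + sigma B_t).
With mu = -3, sigma = 3/5, x_0 = 1/2, this gives:
  X_t = 1/2 * exp((-159/50) * t + (3/5) * B_t).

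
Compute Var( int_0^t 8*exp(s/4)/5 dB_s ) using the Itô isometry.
Var = 128*exp(t/2)/25 - 128/25

The Itô integral of a deterministic integrand f(s) has mean 0 because each increment f(s) * (B_{s+ds} - B_s) has mean 0. By the Itô isometry:
  Var( int_0^t f(s) dB_s ) = E[ (int_0^t f(s) dB_s)^2 ] = int_0^t f(s)^2 ds.
Here f(s) = 8*exp(s/4)/5, so f(s)^2 = 64*exp(s/2)/25. Integrate:
  int_0^t (64*exp(s/2)/25) ds = 128*exp(t/2)/25 - 128/25.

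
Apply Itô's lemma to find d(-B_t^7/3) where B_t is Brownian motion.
d(-B_t^7/3) = (-7*B_t^5) dt + (-7*B_t^6/3) dB_t

Itô's formula for f(B_t) gives d f(B_t) = f'(B_t) dB_t + (1/2) f''(B_t) dt. Compute derivatives of f(x) = -x^7/3:
  f'(x)  = -7*x^6/3
  f''(x) = -14*x^5
Substitute x = B_t and multiply the f'' term by 1/2:
  drift     = (1/2) * (-14*x^5) evaluated at B_t = -7*B_t^5
  diffusion = (-7*x^6/3) evaluated at B_t = -7*B_t^6/3
Therefore d(-B_t^7/3) = (-7*B_t^5) dt + (-7*B_t^6/3) dB_t.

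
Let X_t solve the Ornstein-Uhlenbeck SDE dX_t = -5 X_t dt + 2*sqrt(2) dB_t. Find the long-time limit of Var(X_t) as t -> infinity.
lim Var(X_t) = 4/5

The OU SDE dX = -theta X dt + sigma dB admits the integrating factor exp(theta t): d(exp(theta t) X_t) = sigma exp(theta t) dB_t. Integrating from 0 to t gives X_t = x_0 * exp(-theta t) + sigma * int_0^t exp(-theta (t-s)) dB_s for any initial x_0. The Itô integral has variance (by the Itô isometry) sigma^2 * int_0^t exp(-2 theta (t - s)) ds = sigma^2 * (1 - exp(-2 theta t)) / (2 theta), independent of x_0.
With theta = 5, sigma = 2*sqrt(2):
  Var(X_t) = (2*sqrt(2))^2 * (1 - exp(-2*5 t)) / (2 * 5) = 4/5 - 4*exp(-10*t)/5.
As t -> infinity, exp(-2*5 t) -> 0, so the stationary variance is sigma^2 / (2 theta) = 4/5.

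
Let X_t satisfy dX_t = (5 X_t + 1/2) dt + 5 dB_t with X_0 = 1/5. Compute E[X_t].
E[X_t] = 3*exp(5*t)/10 - 1/10

Taking expectations and using E[dB_t] = 0, the mean m(t) = E[X_t] satisfies the ODE m'(t) = a m(t) + b with m(0) = x_0. With a = 5, b = 1/2, x_0 = 1/5, the solution is
  m(t) = x_0 * exp(a t) + (b/a) * (exp(a t) - 1)
       = (1/5) * exp(5 t) + ((1/2)/5) * (exp(5 t) - 1)
       = 3*exp(5*t)/10 - 1/10.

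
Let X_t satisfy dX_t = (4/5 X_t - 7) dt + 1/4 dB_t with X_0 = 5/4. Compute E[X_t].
E[X_t] = 35/4 - 15*exp(4*t/5)/2

Taking expectations and using E[dB_t] = 0, the mean m(t) = E[X_t] satisfies the ODE m'(t) = a m(t) + b with m(0) = x_0. With a = 4/5, b = -7, x_0 = 5/4, the solution is
  m(t) = x_0 * exp(a t) + (b/a) * (exp(a t) - 1)
       = (5/4) * exp((4/5) t) + ((-7)/(4/5)) * (exp((4/5) t) - 1)
       = 35/4 - 15*exp(4*t/5)/2.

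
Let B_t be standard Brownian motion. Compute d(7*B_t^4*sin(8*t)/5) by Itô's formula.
d(7*B_t^4*sin(8*t)/5) = (14*B_t^2*(4*B_t^2*cos(8*t) + 3*sin(8*t))/5) dt + (28*B_t^3*sin(8*t)/5) dB_t

Itô's formula for f(t, x): d f(t, B_t) = (f_t + (1/2) f_xx) dt + f_x dB_t. Compute partials of f(t, x) = 7*x^4*sin(8*t)/5:
  f_t(t,x)  = 56*x^4*cos(8*t)/5
  f_x(t,x)  = 28*x^3*sin(8*t)/5
  f_xx(t,x) = 84*x^2*sin(8*t)/5
Assemble drift = f_t + (1/2) f_xx = 14*x^2*(4*x^2*cos(8*t) + 3*sin(8*t))/5 and diffusion = f_x = 28*x^3*sin(8*t)/5. Substituting x = B_t:
  d(7*B_t^4*sin(8*t)/5) = (14*B_t^2*(4*B_t^2*cos(8*t) + 3*sin(8*t))/5) dt + (28*B_t^3*sin(8*t)/5) dB_t.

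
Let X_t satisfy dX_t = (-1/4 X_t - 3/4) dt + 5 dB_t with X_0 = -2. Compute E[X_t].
E[X_t] = -3 + exp(-t/4)

Taking expectations and using E[dB_t] = 0, the mean m(t) = E[X_t] satisfies the ODE m'(t) = a m(t) + b with m(0) = x_0. With a = -1/4, b = -3/4, x_0 = -2, the solution is
  m(t) = x_0 * exp(a t) + (b/a) * (exp(a t) - 1)
       = (-2) * exp((-1/4) t) + ((-3/4)/(-1/4)) * (exp((-1/4) t) - 1)
       = -3 + exp(-t/4).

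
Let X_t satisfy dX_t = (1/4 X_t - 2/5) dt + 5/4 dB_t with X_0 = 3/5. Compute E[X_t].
E[X_t] = 8/5 - exp(t/4)

Taking expectations and using E[dB_t] = 0, the mean m(t) = E[X_t] satisfies the ODE m'(t) = a m(t) + b with m(0) = x_0. With a = 1/4, b = -2/5, x_0 = 3/5, the solution is
  m(t) = x_0 * exp(a t) + (b/a) * (exp(a t) - 1)
       = (3/5) * exp((1/4) t) + ((-2/5)/(1/4)) * (exp((1/4) t) - 1)
       = 8/5 - exp(t/4).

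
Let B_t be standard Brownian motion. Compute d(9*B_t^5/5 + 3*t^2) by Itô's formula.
d(9*B_t^5/5 + 3*t^2) = (18*B_t^3 + 6*t) dt + (9*B_t^4) dB_t

Itô's formula for f(t, x): d f(t, B_t) = (f_t + (1/2) f_xx) dt + f_x dB_t. Compute partials of f(t, x) = 3*t^2 + 9*x^5/5:
  f_t(t,x)  = 6*t
  f_x(t,x)  = 9*x^4
  f_xx(t,x) = 36*x^3
Assemble drift = f_t + (1/2) f_xx = 6*t + 18*x^3 and diffusion = f_x = 9*x^4. Substituting x = B_t:
  d(9*B_t^5/5 + 3*t^2) = (18*B_t^3 + 6*t) dt + (9*B_t^4) dB_t.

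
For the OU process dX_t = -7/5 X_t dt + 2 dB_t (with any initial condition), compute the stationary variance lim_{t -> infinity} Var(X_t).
lim Var(X_t) = 10/7

The OU SDE dX = -theta X dt + sigma dB admits the integrating factor exp(theta t): d(exp(theta t) X_t) = sigma exp(theta t) dB_t. Integrating from 0 to t gives X_t = x_0 * exp(-theta t) + sigma * int_0^t exp(-theta (t-s)) dB_s for any initial x_0. The Itô integral has variance (by the Itô isometry) sigma^2 * int_0^t exp(-2 theta (t - s)) ds = sigma^2 * (1 - exp(-2 theta t)) / (2 theta), independent of x_0.
With theta = 7/5, sigma = 2:
  Var(X_t) = (2)^2 * (1 - exp(-2*7/5 t)) / (2 * 7/5) = 10/7 - 10*exp(-14*t/5)/7.
As t -> infinity, exp(-2*7/5 t) -> 0, so the stationary variance is sigma^2 / (2 theta) = 10/7.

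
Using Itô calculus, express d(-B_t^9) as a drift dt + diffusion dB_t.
d(-B_t^9) = (-36*B_t^7) dt + (-9*B_t^8) dB_t

Itô's formula for f(B_t) gives d f(B_t) = f'(B_t) dB_t + (1/2) f''(B_t) dt. Compute derivatives of f(x) = -x^9:
  f'(x)  = -9*x^8
  f''(x) = -72*x^7
Substitute x = B_t and multiply the f'' term by 1/2:
  drift     = (1/2) * (-72*x^7) evaluated at B_t = -36*B_t^7
  diffusion = (-9*x^8) evaluated at B_t = -9*B_t^8
Therefore d(-B_t^9) = (-36*B_t^7) dt + (-9*B_t^8) dB_t.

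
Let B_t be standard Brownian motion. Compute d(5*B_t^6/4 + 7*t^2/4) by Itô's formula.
d(5*B_t^6/4 + 7*t^2/4) = (75*B_t^4/4 + 7*t/2) dt + (15*B_t^5/2) dB_t

Itô's formula for f(t, x): d f(t, B_t) = (f_t + (1/2) f_xx) dt + f_x dB_t. Compute partials of f(t, x) = 7*t^2/4 + 5*x^6/4:
  f_t(t,x)  = 7*t/2
  f_x(t,x)  = 15*x^5/2
  f_xx(t,x) = 75*x^4/2
Assemble drift = f_t + (1/2) f_xx = 7*t/2 + 75*x^4/4 and diffusion = f_x = 15*x^5/2. Substituting x = B_t:
  d(5*B_t^6/4 + 7*t^2/4) = (75*B_t^4/4 + 7*t/2) dt + (15*B_t^5/2) dB_t.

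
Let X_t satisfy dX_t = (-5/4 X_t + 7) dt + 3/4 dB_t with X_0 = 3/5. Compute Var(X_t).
Var(X_t) = 9/40 - 9*exp(-5*t/2)/40

The variance V(t) = Var(X_t) satisfies V'(t) = 2 a V(t) + c^2 with V(0) = 0 (drift coefficient is linear in X, diffusion is constant). With a = -5/4, c = 3/4, the solution is
  V(t) = (c^2 / (2 a)) * (exp(2 a t) - 1)
       = ((3/4)^2 / (2*(-5/4))) * (exp((-5/2) t) - 1)
       = 9/40 - 9*exp(-5*t/2)/40.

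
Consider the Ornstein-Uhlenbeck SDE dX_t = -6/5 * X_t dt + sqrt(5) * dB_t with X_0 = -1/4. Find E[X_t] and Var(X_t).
E[X_t] = -exp(-6*t/5)/4; Var(X_t) = 25/12 - 25*exp(-12*t/5)/12

The OU SDE dX = -theta X dt + sigma dB admits the integrating factor exp(theta t): d(exp(theta t) X_t) = sigma exp(theta t) dB_t. Integrating from 0 to t:
  X_t = x_0 * exp(-theta t) + sigma * int_0^t exp(-theta (t-s)) dB_s.
The Itô integral has mean 0 and (by the Itô isometry) variance sigma^2 * int_0^t exp(-2 theta (t - s)) ds = sigma^2 * (1 - exp(-2 theta t)) / (2 theta).
With theta = 6/5, sigma = sqrt(5), x_0 = -1/4:
  E[X_t] = -1/4 * exp(-6/5 t) = -exp(-6*t/5)/4
  Var(X_t) = (sqrt(5))^2 * (1 - exp(-2*6/5 t)) / (2 * 6/5) = 25/12 - 25*exp(-12*t/5)/12.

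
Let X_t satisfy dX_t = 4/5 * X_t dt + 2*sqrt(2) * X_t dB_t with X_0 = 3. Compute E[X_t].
E[X_t] = 3*exp(4*t/5)

For GBM dX = mu X dt + sigma X dB with X_0 = x_0, apply Itô to Y = log X: dY = (mu - sigma^2/2) dt + sigma dB, so Y_t = log(x_0) + (mu - sigma^2/2) t + sigma B_t and hence X_t = x_0 * exp((mu - sigma^2/2) t + sigma B_t).
With mu = 4/5, sigma = 2*sqrt(2), x_0 = 3, this gives:
  X_t = 3 * exp((-16/5) * t + (2*sqrt(2)) * B_t).
Since sigma*B_t ~ Normal(0, sigma^2 t), E[exp(sigma*B_t)] = exp(sigma^2 t / 2); so E[X_t] = x_0 * exp((mu - sigma^2/2) t) * exp(sigma^2 t / 2) = x_0 * exp(mu t) = 3*exp(4*t/5).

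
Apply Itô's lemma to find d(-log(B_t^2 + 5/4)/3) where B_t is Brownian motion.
d(-log(B_t^2 + 5/4)/3) = (4*(4*B_t^2 - 5)/(3*(4*B_t^2 + 5)^2)) dt + (-8*B_t/(12*B_t^2 + 15)) dB_t

Itô's formula for f(B_t) gives d f(B_t) = f'(B_t) dB_t + (1/2) f''(B_t) dt. Compute derivatives of f(x) = -log(x^2 + 5/4)/3:
  f'(x)  = -8*x/(12*x^2 + 15)
  f''(x) = 8*(4*x^2 - 5)/(3*(4*x^2 + 5)^2)
Substitute x = B_t and multiply the f'' term by 1/2:
  drift     = (1/2) * (8*(4*x^2 - 5)/(3*(4*x^2 + 5)^2)) evaluated at B_t = 4*(4*B_t^2 - 5)/(3*(4*B_t^2 + 5)^2)
  diffusion = (-8*x/(12*x^2 + 15)) evaluated at B_t = -8*B_t/(12*B_t^2 + 15)
Therefore d(-log(B_t^2 + 5/4)/3) = (4*(4*B_t^2 - 5)/(3*(4*B_t^2 + 5)^2)) dt + (-8*B_t/(12*B_t^2 + 15)) dB_t.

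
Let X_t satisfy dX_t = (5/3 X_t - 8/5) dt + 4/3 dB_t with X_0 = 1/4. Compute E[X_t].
E[X_t] = 24/25 - 71*exp(5*t/3)/100

Taking expectations and using E[dB_t] = 0, the mean m(t) = E[X_t] satisfies the ODE m'(t) = a m(t) + b with m(0) = x_0. With a = 5/3, b = -8/5, x_0 = 1/4, the solution is
  m(t) = x_0 * exp(a t) + (b/a) * (exp(a t) - 1)
       = (1/4) * exp((5/3) t) + ((-8/5)/(5/3)) * (exp((5/3) t) - 1)
       = 24/25 - 71*exp(5*t/3)/100.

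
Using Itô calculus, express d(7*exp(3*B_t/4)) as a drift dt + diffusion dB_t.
d(7*exp(3*B_t/4)) = (63*exp(3*B_t/4)/32) dt + (21*exp(3*B_t/4)/4) dB_t

Itô's formula for f(B_t) gives d f(B_t) = f'(B_t) dB_t + (1/2) f''(B_t) dt. Compute derivatives of f(x) = 7*exp(3*x/4):
  f'(x)  = 21*exp(3*x/4)/4
  f''(x) = 63*exp(3*x/4)/16
Substitute x = B_t and multiply the f'' term by 1/2:
  drift     = (1/2) * (63*exp(3*x/4)/16) evaluated at B_t = 63*exp(3*B_t/4)/32
  diffusion = (21*exp(3*x/4)/4) evaluated at B_t = 21*exp(3*B_t/4)/4
Therefore d(7*exp(3*B_t/4)) = (63*exp(3*B_t/4)/32) dt + (21*exp(3*B_t/4)/4) dB_t.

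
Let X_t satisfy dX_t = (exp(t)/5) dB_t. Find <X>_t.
<X>_t = exp(2*t)/50 - 1/50

For an Itô process dX_t = a(t) dt + b(t) dB_t, the quadratic variation is <X>_t = int_0^t b(s)^2 ds (the drift term does not contribute). Here b(s) = exp(s)/5, so
  b(s)^2 = exp(2*s)/25.
Integrating from 0 to t:
  <X>_t = int_0^t (exp(2*s)/25) ds = exp(2*t)/50 - 1/50.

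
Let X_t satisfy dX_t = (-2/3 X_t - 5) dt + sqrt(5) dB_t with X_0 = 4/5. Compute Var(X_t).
Var(X_t) = 15/4 - 15*exp(-4*t/3)/4

The variance V(t) = Var(X_t) satisfies V'(t) = 2 a V(t) + c^2 with V(0) = 0 (drift coefficient is linear in X, diffusion is constant). With a = -2/3, c = sqrt(5), the solution is
  V(t) = (c^2 / (2 a)) * (exp(2 a t) - 1)
       = (sqrt(5)^2 / (2*(-2/3))) * (exp((-4/3) t) - 1)
       = 15/4 - 15*exp(-4*t/3)/4.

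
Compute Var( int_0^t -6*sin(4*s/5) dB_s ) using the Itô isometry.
Var = 18*t - 45*sin(4*t/5)*cos(4*t/5)/2

The Itô integral of a deterministic integrand f(s) has mean 0 because each increment f(s) * (B_{s+ds} - B_s) has mean 0. By the Itô isometry:
  Var( int_0^t f(s) dB_s ) = E[ (int_0^t f(s) dB_s)^2 ] = int_0^t f(s)^2 ds.
Here f(s) = -6*sin(4*s/5), so f(s)^2 = 36*sin(4*s/5)^2. Integrate:
  int_0^t (36*sin(4*s/5)^2) ds = 18*t - 45*sin(4*t/5)*cos(4*t/5)/2.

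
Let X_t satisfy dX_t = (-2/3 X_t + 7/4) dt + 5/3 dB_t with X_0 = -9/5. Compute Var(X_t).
Var(X_t) = 25/12 - 25*exp(-4*t/3)/12

The variance V(t) = Var(X_t) satisfies V'(t) = 2 a V(t) + c^2 with V(0) = 0 (drift coefficient is linear in X, diffusion is constant). With a = -2/3, c = 5/3, the solution is
  V(t) = (c^2 / (2 a)) * (exp(2 a t) - 1)
       = ((5/3)^2 / (2*(-2/3))) * (exp((-4/3) t) - 1)
       = 25/12 - 25*exp(-4*t/3)/12.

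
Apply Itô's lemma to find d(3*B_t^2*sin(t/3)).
d(3*B_t^2*sin(t/3)) = (B_t^2*cos(t/3) + 3*sin(t/3)) dt + (6*B_t*sin(t/3)) dB_t

Itô's formula for f(t, x): d f(t, B_t) = (f_t + (1/2) f_xx) dt + f_x dB_t. Compute partials of f(t, x) = 3*x^2*sin(t/3):
  f_t(t,x)  = x^2*cos(t/3)
  f_x(t,x)  = 6*x*sin(t/3)
  f_xx(t,x) = 6*sin(t/3)
Assemble drift = f_t + (1/2) f_xx = x^2*cos(t/3) + 3*sin(t/3) and diffusion = f_x = 6*x*sin(t/3). Substituting x = B_t:
  d(3*B_t^2*sin(t/3)) = (B_t^2*cos(t/3) + 3*sin(t/3)) dt + (6*B_t*sin(t/3)) dB_t.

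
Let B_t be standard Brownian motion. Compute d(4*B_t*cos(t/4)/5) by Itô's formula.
d(4*B_t*cos(t/4)/5) = (-B_t*sin(t/4)/5) dt + (4*cos(t/4)/5) dB_t

Itô's formula for f(t, x): d f(t, B_t) = (f_t + (1/2) f_xx) dt + f_x dB_t. Compute partials of f(t, x) = 4*x*cos(t/4)/5:
  f_t(t,x)  = -x*sin(t/4)/5
  f_x(t,x)  = 4*cos(t/4)/5
  f_xx(t,x) = 0
Assemble drift = f_t + (1/2) f_xx = -x*sin(t/4)/5 and diffusion = f_x = 4*cos(t/4)/5. Substituting x = B_t:
  d(4*B_t*cos(t/4)/5) = (-B_t*sin(t/4)/5) dt + (4*cos(t/4)/5) dB_t.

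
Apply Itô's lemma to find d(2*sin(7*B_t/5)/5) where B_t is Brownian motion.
d(2*sin(7*B_t/5)/5) = (-49*sin(7*B_t/5)/125) dt + (14*cos(7*B_t/5)/25) dB_t

Itô's formula for f(B_t) gives d f(B_t) = f'(B_t) dB_t + (1/2) f''(B_t) dt. Compute derivatives of f(x) = 2*sin(7*x/5)/5:
  f'(x)  = 14*cos(7*x/5)/25
  f''(x) = -98*sin(7*x/5)/125
Substitute x = B_t and multiply the f'' term by 1/2:
  drift     = (1/2) * (-98*sin(7*x/5)/125) evaluated at B_t = -49*sin(7*B_t/5)/125
  diffusion = (14*cos(7*x/5)/25) evaluated at B_t = 14*cos(7*B_t/5)/25
Therefore d(2*sin(7*B_t/5)/5) = (-49*sin(7*B_t/5)/125) dt + (14*cos(7*B_t/5)/25) dB_t.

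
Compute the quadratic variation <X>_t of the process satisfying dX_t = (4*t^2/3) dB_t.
<X>_t = 16*t^5/45

For an Itô process dX_t = a(t) dt + b(t) dB_t, the quadratic variation is <X>_t = int_0^t b(s)^2 ds (the drift term does not contribute). Here b(s) = 4*s^2/3, so
  b(s)^2 = 16*s^4/9.
Integrating from 0 to t:
  <X>_t = int_0^t (16*s^4/9) ds = 16*t^5/45.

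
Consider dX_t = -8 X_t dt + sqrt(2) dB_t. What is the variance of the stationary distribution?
lim Var(X_t) = 1/8

The OU SDE dX = -theta X dt + sigma dB admits the integrating factor exp(theta t): d(exp(theta t) X_t) = sigma exp(theta t) dB_t. Integrating from 0 to t gives X_t = x_0 * exp(-theta t) + sigma * int_0^t exp(-theta (t-s)) dB_s for any initial x_0. The Itô integral has variance (by the Itô isometry) sigma^2 * int_0^t exp(-2 theta (t - s)) ds = sigma^2 * (1 - exp(-2 theta t)) / (2 theta), independent of x_0.
With theta = 8, sigma = sqrt(2):
  Var(X_t) = (sqrt(2))^2 * (1 - exp(-2*8 t)) / (2 * 8) = 1/8 - exp(-16*t)/8.
As t -> infinity, exp(-2*8 t) -> 0, so the stationary variance is sigma^2 / (2 theta) = 1/8.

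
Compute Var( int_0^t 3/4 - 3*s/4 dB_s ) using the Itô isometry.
Var = 3*t*(t^2 - 3*t + 3)/16

The Itô integral of a deterministic integrand f(s) has mean 0 because each increment f(s) * (B_{s+ds} - B_s) has mean 0. By the Itô isometry:
  Var( int_0^t f(s) dB_s ) = E[ (int_0^t f(s) dB_s)^2 ] = int_0^t f(s)^2 ds.
Here f(s) = 3/4 - 3*s/4, so f(s)^2 = 9*(s - 1)^2/16. Integrate:
  int_0^t (9*(s - 1)^2/16) ds = 3*t*(t^2 - 3*t + 3)/16.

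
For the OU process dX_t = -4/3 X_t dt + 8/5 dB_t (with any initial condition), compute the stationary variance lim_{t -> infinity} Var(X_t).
lim Var(X_t) = 24/25

The OU SDE dX = -theta X dt + sigma dB admits the integrating factor exp(theta t): d(exp(theta t) X_t) = sigma exp(theta t) dB_t. Integrating from 0 to t gives X_t = x_0 * exp(-theta t) + sigma * int_0^t exp(-theta (t-s)) dB_s for any initial x_0. The Itô integral has variance (by the Itô isometry) sigma^2 * int_0^t exp(-2 theta (t - s)) ds = sigma^2 * (1 - exp(-2 theta t)) / (2 theta), independent of x_0.
With theta = 4/3, sigma = 8/5:
  Var(X_t) = (8/5)^2 * (1 - exp(-2*4/3 t)) / (2 * 4/3) = 24/25 - 24*exp(-8*t/3)/25.
As t -> infinity, exp(-2*4/3 t) -> 0, so the stationary variance is sigma^2 / (2 theta) = 24/25.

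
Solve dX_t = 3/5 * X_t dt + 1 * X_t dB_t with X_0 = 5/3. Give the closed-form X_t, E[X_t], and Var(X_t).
X_t = 5/3 * exp((1/10) t + (1) B_t); E[X_t] = 5*exp(3*t/5)/3; Var(X_t) = 25*(exp(t) - 1)*exp(6*t/5)/9

For GBM dX = mu X dt + sigma X dB with X_0 = x_0, apply Itô to Y = log X: dY = (mu - sigma^2/2) dt + sigma dB, so Y_t = log(x_0) + (mu - sigma^2/2) t + sigma B_t and hence X_t = x_0 * exp((mu - sigma^2/2) t + sigma B_t).
With mu = 3/5, sigma = 1, x_0 = 5/3, this gives:
  X_t = 5/3 * exp((1/10) * t + (1) * B_t).
Since sigma*B_t ~ Normal(0, sigma^2 t), E[exp(sigma*B_t)] = exp(sigma^2 t / 2); so E[X_t] = x_0 * exp((mu - sigma^2/2) t) * exp(sigma^2 t / 2) = x_0 * exp(mu t) = 5*exp(3*t/5)/3.
Var(X_t) = E[X_t^2] - (E[X_t])^2 = x_0^2 * exp(2 mu t) * (exp(sigma^2 t) - 1) = 25*(exp(t) - 1)*exp(6*t/5)/9.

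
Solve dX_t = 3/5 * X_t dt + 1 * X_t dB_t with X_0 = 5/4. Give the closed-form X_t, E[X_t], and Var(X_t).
X_t = 5/4 * exp((1/10) t + (1) B_t); E[X_t] = 5*exp(3*t/5)/4; Var(X_t) = 25*(exp(t) - 1)*exp(6*t/5)/16

For GBM dX = mu X dt + sigma X dB with X_0 = x_0, apply Itô to Y = log X: dY = (mu - sigma^2/2) dt + sigma dB, so Y_t = log(x_0) + (mu - sigma^2/2) t + sigma B_t and hence X_t = x_0 * exp((mu - sigma^2/2) t + sigma B_t).
With mu = 3/5, sigma = 1, x_0 = 5/4, this gives:
  X_t = 5/4 * exp((1/10) * t + (1) * B_t).
Since sigma*B_t ~ Normal(0, sigma^2 t), E[exp(sigma*B_t)] = exp(sigma^2 t / 2); so E[X_t] = x_0 * exp((mu - sigma^2/2) t) * exp(sigma^2 t / 2) = x_0 * exp(mu t) = 5*exp(3*t/5)/4.
Var(X_t) = E[X_t^2] - (E[X_t])^2 = x_0^2 * exp(2 mu t) * (exp(sigma^2 t) - 1) = 25*(exp(t) - 1)*exp(6*t/5)/16.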